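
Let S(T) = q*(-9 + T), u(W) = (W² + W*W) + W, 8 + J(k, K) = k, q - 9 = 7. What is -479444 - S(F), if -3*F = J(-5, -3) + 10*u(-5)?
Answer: -1430908/3 ≈ -4.7697e+5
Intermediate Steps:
q = 16 (q = 9 + 7 = 16)
J(k, K) = -8 + k
u(W) = W + 2*W² (u(W) = (W² + W²) + W = 2*W² + W = W + 2*W²)
F = -437/3 (F = -((-8 - 5) + 10*(-5*(1 + 2*(-5))))/3 = -(-13 + 10*(-5*(1 - 10)))/3 = -(-13 + 10*(-5*(-9)))/3 = -(-13 + 10*45)/3 = -(-13 + 450)/3 = -⅓*437 = -437/3 ≈ -145.67)
S(T) = -144 + 16*T (S(T) = 16*(-9 + T) = -144 + 16*T)
-479444 - S(F) = -479444 - (-144 + 16*(-437/3)) = -479444 - (-144 - 6992/3) = -479444 - 1*(-7424/3) = -479444 + 7424/3 = -1430908/3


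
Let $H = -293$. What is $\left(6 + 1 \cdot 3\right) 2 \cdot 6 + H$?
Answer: $-185$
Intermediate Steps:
$\left(6 + 1 \cdot 3\right) 2 \cdot 6 + H = \left(6 + 1 \cdot 3\right) 2 \cdot 6 - 293 = \left(6 + 3\right) 2 \cdot 6 - 293 = 9 \cdot 2 \cdot 6 - 293 = 18 \cdot 6 - 293 = 108 - 293 = -185$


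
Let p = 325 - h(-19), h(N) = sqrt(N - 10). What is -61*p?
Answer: -19825 + 61*I*sqrt(29) ≈ -19825.0 + 328.5*I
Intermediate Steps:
h(N) = sqrt(-10 + N)
p = 325 - I*sqrt(29) (p = 325 - sqrt(-10 - 19) = 325 - sqrt(-29) = 325 - I*sqrt(29) ≈ 325.0 - 5.3852*I)
-61*p = -61*(325 - I*sqrt(29)) = -19825 + 61*I*sqrt(29)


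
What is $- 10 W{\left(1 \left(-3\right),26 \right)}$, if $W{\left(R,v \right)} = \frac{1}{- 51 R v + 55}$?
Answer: $- \frac{10}{4033} \approx -0.0024795$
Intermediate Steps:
$W{\left(R,v \right)} = \frac{1}{55 - 51 R v}$ ($W{\left(R,v \right)} = \frac{1}{- 51 R v + 55} = \frac{1}{55 - 51 R v}$)
$- 10 W{\left(1 \left(-3\right),26 \right)} = - 10 \left(- \frac{1}{-55 + 51 \cdot 1 \left(-3\right) 26}\right) = - 10 \left(- \frac{1}{-55 + 51 \left(-3\right) 26}\right) = - 10 \left(- \frac{1}{-55 - 3978}\right) = - 10 \left(- \frac{1}{-4033}\right) = - 10 \left(\left(-1\right) \left(- \frac{1}{4033}\right)\right) = \left(-10\right) \frac{1}{4033} = - \frac{10}{4033}$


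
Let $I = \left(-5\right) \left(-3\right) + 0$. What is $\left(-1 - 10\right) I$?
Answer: $-165$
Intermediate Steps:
$I = 15$ ($I = 15 + 0 = 15$)
$\left(-1 - 10\right) I = \left(-1 - 10\right) 15 = \left(-11\right) 15 = -165$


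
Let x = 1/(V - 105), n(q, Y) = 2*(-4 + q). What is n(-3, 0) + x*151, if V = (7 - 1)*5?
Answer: -1201/75 ≈ -16.013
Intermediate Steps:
V = 30 (V = 6*5 = 30)
n(q, Y) = -8 + 2*q
x = -1/75 (x = 1/(30 - 105) = 1/(-75) = -1/75 ≈ -0.013333)
n(-3, 0) + x*151 = (-8 + 2*(-3)) - 1/75*151 = (-8 - 6) - 151/75 = -14 - 151/75 = -1201/75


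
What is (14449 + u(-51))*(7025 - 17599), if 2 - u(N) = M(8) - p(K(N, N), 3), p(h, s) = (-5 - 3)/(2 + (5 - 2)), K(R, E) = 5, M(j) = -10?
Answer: -764468478/5 ≈ -1.5289e+8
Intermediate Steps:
p(h, s) = -8/5 (p(h, s) = -8/(2 + 3) = -8/5)
u(N) = 52/5 (u(N) = 2 - (-10 - 1*(-8/5)) = 2 - (-10 + 8/5) = 2 - 1*(-42/5) = 2 + 42/5 = 52/5)
(14449 + u(-51))*(7025 - 17599) = (14449 + 52/5)*(7025 - 17599) = (72297/5)*(-10574) = -764468478/5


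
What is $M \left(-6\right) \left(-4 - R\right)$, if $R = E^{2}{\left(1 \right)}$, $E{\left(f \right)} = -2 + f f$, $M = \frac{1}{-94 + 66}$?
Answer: $- \frac{15}{14} \approx -1.0714$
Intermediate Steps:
$M = - \frac{1}{28}$ ($M = \frac{1}{-28} = - \frac{1}{28} \approx -0.035714$)
$E{\left(f \right)} = -2 + f^{2}$
$R = 1$ ($R = \left(-2 + 1^{2}\right)^{2} = \left(-2 + 1\right)^{2} = \left(-1\right)^{2} = 1$)
$M \left(-6\right) \left(-4 - R\right) = \left(- \frac{1}{28}\right) \left(-6\right) \left(-4 - 1\right) = \frac{3 \left(-4 - 1\right)}{14} = \frac{3}{14} \left(-5\right) = - \frac{15}{14}$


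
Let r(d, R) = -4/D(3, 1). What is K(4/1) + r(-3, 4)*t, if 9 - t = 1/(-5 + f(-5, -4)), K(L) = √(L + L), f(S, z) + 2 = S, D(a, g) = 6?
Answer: -109/18 + 2*√2 ≈ -3.2271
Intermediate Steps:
f(S, z) = -2 + S
r(d, R) = -⅔ (r(d, R) = -4/6 = -4*⅙ = -⅔)
K(L) = √2*√L (K(L) = √(2*L) = √2*√L)
t = 109/12 (t = 9 - 1/(-5 + (-2 - 5)) = 9 - 1/(-5 - 7) = 9 - 1/(-12) = 9 - 1*(-1/12) = 9 + 1/12 = 109/12 ≈ 9.0833)
K(4/1) + r(-3, 4)*t = √2*√(4/1) - ⅔*109/12 = √2*√(4*1) - 109/18 = √2*√4 - 109/18 = √2*2 - 109/18 = 2*√2 - 109/18 = -109/18 + 2*√2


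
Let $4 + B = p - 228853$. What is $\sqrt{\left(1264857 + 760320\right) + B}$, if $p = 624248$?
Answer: $6 \sqrt{67238} \approx 1555.8$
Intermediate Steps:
$B = 395391$ ($B = -4 + \left(624248 - 228853\right) = -4 + 395395 = 395391$)
$\sqrt{\left(1264857 + 760320\right) + B} = \sqrt{\left(1264857 + 760320\right) + 395391} = \sqrt{2025177 + 395391} = \sqrt{2420568} = 6 \sqrt{67238}$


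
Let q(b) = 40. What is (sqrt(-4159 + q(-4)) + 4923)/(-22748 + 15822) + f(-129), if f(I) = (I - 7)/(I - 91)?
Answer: -35281/380930 - I*sqrt(4119)/6926 ≈ -0.092618 - 0.0092665*I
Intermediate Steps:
f(I) = (-7 + I)/(-91 + I)
(sqrt(-4159 + q(-4)) + 4923)/(-22748 + 15822) + f(-129) = (sqrt(-4159 + 40) + 4923)/(-22748 + 15822) + (-7 - 129)/(-91 - 129) = (sqrt(-4119) + 4923)/(-6926) - 136/(-220) = (I*sqrt(4119) + 4923)*(-1/6926) - 1/220*(-136) = (4923 + I*sqrt(4119))*(-1/6926) + 34/55 = (-4923/6926 - I*sqrt(4119)/6926) + 34/55 = -35281/380930 - I*sqrt(4119)/6926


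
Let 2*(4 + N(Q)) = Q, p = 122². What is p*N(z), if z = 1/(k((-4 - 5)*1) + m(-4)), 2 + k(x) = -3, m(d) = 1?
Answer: -122793/2 ≈ -61397.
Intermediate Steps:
k(x) = -5 (k(x) = -2 - 3 = -5)
z = -¼ (z = 1/(-5 + 1) = 1/(-4) = -¼ ≈ -0.25000)
p = 14884
N(Q) = -4 + Q/2
p*N(z) = 14884*(-4 + (½)*(-¼)) = 14884*(-4 - ⅛) = 14884*(-33/8) = -122793/2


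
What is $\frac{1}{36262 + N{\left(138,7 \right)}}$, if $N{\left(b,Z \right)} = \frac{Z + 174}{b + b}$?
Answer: $\frac{276}{10008493} \approx 2.7577 \cdot 10^{-5}$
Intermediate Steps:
$N{\left(b,Z \right)} = \frac{174 + Z}{2 b}$
$\frac{1}{36262 + N{\left(138,7 \right)}} = \frac{1}{36262 + \frac{174 + 7}{2 \cdot 138}} = \frac{1}{36262 + \frac{1}{2} \cdot \frac{1}{138} \cdot 181} = \frac{1}{36262 + \frac{181}{276}} = \frac{1}{\frac{10008493}{276}} = \frac{276}{10008493}$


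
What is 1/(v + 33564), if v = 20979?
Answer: 1/54543 ≈ 1.8334e-5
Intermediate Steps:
1/(v + 33564) = 1/(20979 + 33564) = 1/54543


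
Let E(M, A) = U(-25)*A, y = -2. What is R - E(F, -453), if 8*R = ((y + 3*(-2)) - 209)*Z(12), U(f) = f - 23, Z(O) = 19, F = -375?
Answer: -178075/8 ≈ -22259.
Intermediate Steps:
U(f) = -23 + f
E(M, A) = -48*A (E(M, A) = (-23 - 25)*A = -48*A)
R = -4123/8 (R = (((-2 + 3*(-2)) - 209)*19)/8 = (((-2 - 6) - 209)*19)/8 = ((-8 - 209)*19)/8 = (-217*19)/8 = (1/8)*(-4123) = -4123/8 ≈ -515.38)
R - E(F, -453) = -4123/8 - (-48)*(-453) = -4123/8 - 1*21744 = -4123/8 - 21744 = -178075/8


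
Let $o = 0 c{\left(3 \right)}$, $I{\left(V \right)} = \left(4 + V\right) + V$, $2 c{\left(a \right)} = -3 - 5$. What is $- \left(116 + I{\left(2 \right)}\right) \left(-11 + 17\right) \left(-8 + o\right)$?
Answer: $5952$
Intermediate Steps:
$c{\left(a \right)} = -4$ ($c{\left(a \right)} = \frac{-3 - 5}{2} = \frac{1}{2} \left(-8\right) = -4$)
$I{\left(V \right)} = 4 + 2 V$
$o = 0$ ($o = 0 \left(-4\right) = 0$)
$- \left(116 + I{\left(2 \right)}\right) \left(-11 + 17\right) \left(-8 + o\right) = - \left(116 + \left(4 + 2 \cdot 2\right)\right) \left(-11 + 17\right) \left(-8 + 0\right) = - \left(116 + \left(4 + 4\right)\right) 6 \left(-8\right) = - \left(116 + 8\right) \left(-48\right) = - 124 \left(-48\right) = \left(-1\right) \left(-5952\right) = 5952$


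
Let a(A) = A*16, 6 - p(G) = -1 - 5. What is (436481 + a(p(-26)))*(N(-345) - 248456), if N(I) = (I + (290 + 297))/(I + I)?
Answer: -37430492113793/345 ≈ -1.0849e+11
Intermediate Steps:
N(I) = (587 + I)/(2*I) (N(I) = (I + 587)/((2*I)) = (587 + I)*(1/(2*I)) = (587 + I)/(2*I))
p(G) = 12 (p(G) = 6 - (-1 - 5) = 6 - 1*(-6) = 6 + 6 = 12)
a(A) = 16*A
(436481 + a(p(-26)))*(N(-345) - 248456) = (436481 + 16*12)*((1/2)*(587 - 345)/(-345) - 248456) = (436481 + 192)*((1/2)*(-1/345)*242 - 248456) = 436673*(-121/345 - 248456) = 436673*(-85717441/345) = -37430492113793/345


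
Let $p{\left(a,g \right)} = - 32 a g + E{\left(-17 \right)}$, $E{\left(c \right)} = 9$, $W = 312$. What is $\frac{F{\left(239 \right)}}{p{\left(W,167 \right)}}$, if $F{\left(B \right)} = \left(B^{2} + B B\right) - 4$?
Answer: $- \frac{114238}{1667319} \approx -0.068516$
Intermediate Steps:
$F{\left(B \right)} = -4 + 2 B^{2}$ ($F{\left(B \right)} = \left(B^{2} + B^{2}\right) - 4 = 2 B^{2} - 4 = -4 + 2 B^{2}$)
$p{\left(a,g \right)} = 9 - 32 a g$ ($p{\left(a,g \right)} = - 32 a g + 9 = 9 - 32 a g$)
$\frac{F{\left(239 \right)}}{p{\left(W,167 \right)}} = \frac{-4 + 2 \cdot 239^{2}}{9 - 9984 \cdot 167} = \frac{-4 + 2 \cdot 57121}{9 - 1667328} = \frac{-4 + 114242}{-1667319} = 114238 \left(- \frac{1}{1667319}\right) = - \frac{114238}{1667319}$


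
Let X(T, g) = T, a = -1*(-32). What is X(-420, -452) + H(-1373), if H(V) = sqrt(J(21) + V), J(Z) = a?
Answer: -420 + 3*I*sqrt(149) ≈ -420.0 + 36.62*I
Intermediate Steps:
a = 32
J(Z) = 32
H(V) = sqrt(32 + V)
X(-420, -452) + H(-1373) = -420 + sqrt(32 - 1373) = -420 + sqrt(-1341) = -420 + 3*I*sqrt(149)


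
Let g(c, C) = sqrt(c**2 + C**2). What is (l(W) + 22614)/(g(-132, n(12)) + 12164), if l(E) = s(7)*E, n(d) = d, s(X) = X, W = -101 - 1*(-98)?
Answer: 68705313/36986332 - 67779*sqrt(122)/36986332 ≈ 1.8373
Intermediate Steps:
W = -3 (W = -101 + 98 = -3)
g(c, C) = sqrt(C**2 + c**2)
l(E) = 7*E
(l(W) + 22614)/(g(-132, n(12)) + 12164) = (7*(-3) + 22614)/(sqrt(12**2 + (-132)**2) + 12164) = (-21 + 22614)/(sqrt(144 + 17424) + 12164) = 22593/(sqrt(17568) + 12164) = 22593/(12*sqrt(122) + 12164) = 22593/(12164 + 12*sqrt(122))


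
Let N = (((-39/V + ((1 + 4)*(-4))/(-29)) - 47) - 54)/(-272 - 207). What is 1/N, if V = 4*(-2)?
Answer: 111128/22141 ≈ 5.0191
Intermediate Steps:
V = -8
N = 22141/111128 (N = (((-39/(-8) + ((1 + 4)*(-4))/(-29)) - 47) - 54)/(-272 - 207) = (((-39*(-⅛) + (5*(-4))*(-1/29)) - 47) - 54)/(-479) = -(((39/8 - 20*(-1/29)) - 47) - 54)/479 = -(((39/8 + 20/29) - 47) - 54)/479 = -((1291/232 - 47) - 54)/479 = -(-9613/232 - 54)/479 = -1/479*(-22141/232) = 22141/111128 ≈ 0.19924)
1/N = 1/(22141/111128) = 111128/22141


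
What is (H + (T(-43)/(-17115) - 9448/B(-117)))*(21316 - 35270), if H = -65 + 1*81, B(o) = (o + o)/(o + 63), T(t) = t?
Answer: 6719507968274/222495 ≈ 3.0201e+7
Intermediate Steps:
B(o) = 2*o/(63 + o) (B(o) = (2*o)/(63 + o) = 2*o/(63 + o))
H = 16 (H = -65 + 81 = 16)
(H + (T(-43)/(-17115) - 9448/B(-117)))*(21316 - 35270) = (16 + (-43/(-17115) - 9448/(2*(-117)/(63 - 117))))*(21316 - 35270) = (16 + (-43*(-1/17115) - 9448/(2*(-117)/(-54))))*(-13954) = (16 + (43/17115 - 9448/(2*(-117)*(-1/54))))*(-13954) = (16 + (43/17115 - 9448/13/3))*(-13954) = (16 + (43/17115 - 9448*3/13))*(-13954) = (16 + (43/17115 - 28344/13))*(-13954) = (16 - 485107001/222495)*(-13954) = -481547081/222495*(-13954) = 6719507968274/222495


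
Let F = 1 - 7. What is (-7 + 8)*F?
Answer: -6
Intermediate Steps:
F = -6
(-7 + 8)*F = (-7 + 8)*(-6) = 1*(-6) = -6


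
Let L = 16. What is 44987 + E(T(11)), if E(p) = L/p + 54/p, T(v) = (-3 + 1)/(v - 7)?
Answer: 44847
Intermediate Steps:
T(v) = -2/(-7 + v)
E(p) = 70/p (E(p) = 16/p + 54/p = 70/p)
44987 + E(T(11)) = 44987 + 70/((-2/(-7 + 11))) = 44987 + 70/((-2/4)) = 44987 + 70/((-2*¼)) = 44987 + 70/(-½) = 44987 + 70*(-2) = 44987 - 140 = 44847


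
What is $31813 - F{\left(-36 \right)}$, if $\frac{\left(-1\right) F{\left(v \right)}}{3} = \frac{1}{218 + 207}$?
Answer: $\frac{13520528}{425} \approx 31813.0$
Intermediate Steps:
$F{\left(v \right)} = - \frac{3}{425}$ ($F{\left(v \right)} = - \frac{3}{218 + 207} = - \frac{3}{425}$)
$31813 - F{\left(-36 \right)} = 31813 - - \frac{3}{425} = 31813 + \frac{3}{425} = \frac{13520528}{425}$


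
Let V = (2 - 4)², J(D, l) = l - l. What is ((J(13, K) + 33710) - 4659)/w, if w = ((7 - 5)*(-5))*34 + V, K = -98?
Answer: -29051/336 ≈ -86.461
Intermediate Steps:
J(D, l) = 0
V = 4 (V = (-2)² = 4)
w = -336 (w = ((7 - 5)*(-5))*34 + 4 = (2*(-5))*34 + 4 = -10*34 + 4 = -340 + 4 = -336)
((J(13, K) + 33710) - 4659)/w = ((0 + 33710) - 4659)/(-336) = (33710 - 4659)*(-1/336) = 29051*(-1/336) = -29051/336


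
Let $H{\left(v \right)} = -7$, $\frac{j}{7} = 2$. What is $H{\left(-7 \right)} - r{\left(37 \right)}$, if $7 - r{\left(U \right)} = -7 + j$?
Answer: $-7$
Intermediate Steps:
$j = 14$ ($j = 7 \cdot 2 = 14$)
$r{\left(U \right)} = 0$ ($r{\left(U \right)} = 7 - \left(-7 + 14\right) = 7 - 7 = 0$)
$H{\left(-7 \right)} - r{\left(37 \right)} = -7 - 0 = -7 + 0 = -7$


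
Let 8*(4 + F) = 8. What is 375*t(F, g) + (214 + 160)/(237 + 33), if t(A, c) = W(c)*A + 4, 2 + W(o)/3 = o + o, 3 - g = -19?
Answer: -18933563/135 ≈ -1.4025e+5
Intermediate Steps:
F = -3 (F = -4 + (⅛)*8 = -4 + 1 = -3)
g = 22 (g = 3 - 1*(-19) = 3 + 19 = 22)
W(o) = -6 + 6*o (W(o) = -6 + 3*(o + o) = -6 + 3*(2*o) = -6 + 6*o)
t(A, c) = 4 + A*(-6 + 6*c) (t(A, c) = (-6 + 6*c)*A + 4 = A*(-6 + 6*c) + 4 = 4 + A*(-6 + 6*c))
375*t(F, g) + (214 + 160)/(237 + 33) = 375*(4 + 6*(-3)*(-1 + 22)) + (214 + 160)/(237 + 33) = 375*(4 + 6*(-3)*21) + 374/270 = 375*(4 - 378) + 374*(1/270) = 375*(-374) + 187/135 = -140250 + 187/135 = -18933563/135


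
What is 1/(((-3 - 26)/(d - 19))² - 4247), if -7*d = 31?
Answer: -26896/114186103 ≈ -0.00023555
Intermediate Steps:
d = -31/7 (d = -⅐*31 = -31/7 ≈ -4.4286)
1/(((-3 - 26)/(d - 19))² - 4247) = 1/(((-3 - 26)/(-31/7 - 19))² - 4247) = 1/((-29/(-164/7))² - 4247) = 1/((-29*(-7/164))² - 4247) = 1/((203/164)² - 4247) = 1/(41209/26896 - 4247) = 1/(-114186103/26896) = -26896/114186103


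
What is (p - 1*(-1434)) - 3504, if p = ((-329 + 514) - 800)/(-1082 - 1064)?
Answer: -4441605/2146 ≈ -2069.7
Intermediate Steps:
p = 615/2146 (p = (185 - 800)/(-2146) = -615*(-1/2146) = 615/2146 ≈ 0.28658)
(p - 1*(-1434)) - 3504 = (615/2146 - 1*(-1434)) - 3504 = (615/2146 + 1434) - 3504 = 3077979/2146 - 3504 = -4441605/2146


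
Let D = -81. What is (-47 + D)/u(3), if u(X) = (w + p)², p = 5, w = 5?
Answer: -32/25 ≈ -1.2800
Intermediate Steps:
u(X) = 100 (u(X) = (5 + 5)² = 10² = 100)
(-47 + D)/u(3) = (-47 - 81)/100 = -128*1/100 = -32/25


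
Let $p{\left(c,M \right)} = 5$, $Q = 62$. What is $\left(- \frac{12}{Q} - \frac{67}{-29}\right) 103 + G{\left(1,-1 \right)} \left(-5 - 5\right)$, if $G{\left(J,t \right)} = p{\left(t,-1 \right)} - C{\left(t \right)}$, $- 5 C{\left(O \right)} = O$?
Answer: $\frac{152857}{899} \approx 170.03$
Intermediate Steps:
$C{\left(O \right)} = - \frac{O}{5}$
$G{\left(J,t \right)} = 5 + \frac{t}{5}$ ($G{\left(J,t \right)} = 5 - - \frac{t}{5} = 5 + \frac{t}{5}$)
$\left(- \frac{12}{Q} - \frac{67}{-29}\right) 103 + G{\left(1,-1 \right)} \left(-5 - 5\right) = \left(- \frac{12}{62} - \frac{67}{-29}\right) 103 + \left(5 + \frac{1}{5} \left(-1\right)\right) \left(-5 - 5\right) = \left(\left(-12\right) \frac{1}{62} - - \frac{67}{29}\right) 103 + \left(5 - \frac{1}{5}\right) \left(-10\right) = \left(- \frac{6}{31} + \frac{67}{29}\right) 103 + \frac{24}{5} \left(-10\right) = \frac{1903}{899} \cdot 103 - 48 = \frac{196009}{899} - 48 = \frac{152857}{899}$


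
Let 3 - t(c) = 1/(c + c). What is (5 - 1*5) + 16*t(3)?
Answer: 136/3 ≈ 45.333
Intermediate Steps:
t(c) = 3 - 1/(2*c) (t(c) = 3 - 1/(c + c) = 3 - 1/(2*c))
(5 - 1*5) + 16*t(3) = (5 - 1*5) + 16*(3 - 1/2/3) = (5 - 5) + 16*(3 - 1/2*1/3) = 0 + 16*(3 - 1/6) = 0 + 16*(17/6) = 0 + 136/3 = 136/3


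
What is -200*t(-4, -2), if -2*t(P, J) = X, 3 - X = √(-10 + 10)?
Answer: 300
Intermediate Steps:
X = 3 (X = 3 - √(-10 + 10) = 3 - √0 = 3 - 1*0 = 3 + 0 = 3)
t(P, J) = -3/2 (t(P, J) = -½*3 = -3/2)
-200*t(-4, -2) = -200*(-3/2) = 300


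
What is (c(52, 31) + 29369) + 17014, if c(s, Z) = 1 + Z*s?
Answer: 47996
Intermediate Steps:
(c(52, 31) + 29369) + 17014 = ((1 + 31*52) + 29369) + 17014 = ((1 + 1612) + 29369) + 17014 = (1613 + 29369) + 17014 = 30982 + 17014 = 47996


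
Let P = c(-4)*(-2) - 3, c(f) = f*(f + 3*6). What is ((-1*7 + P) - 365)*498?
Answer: -130974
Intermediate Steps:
c(f) = f*(18 + f) (c(f) = f*(f + 18) = f*(18 + f))
P = 109 (P = -4*(18 - 4)*(-2) - 3 = -4*14*(-2) - 3 = -56*(-2) - 3 = 112 - 3 = 109)
((-1*7 + P) - 365)*498 = ((-1*7 + 109) - 365)*498 = ((-7 + 109) - 365)*498 = (102 - 365)*498 = -263*498 = -130974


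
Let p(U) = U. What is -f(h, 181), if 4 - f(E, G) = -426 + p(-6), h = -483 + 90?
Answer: -436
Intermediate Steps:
h = -393
f(E, G) = 436 (f(E, G) = 4 - (-426 - 6) = 4 - 1*(-432) = 4 + 432 = 436)
-f(h, 181) = -1*436 = -436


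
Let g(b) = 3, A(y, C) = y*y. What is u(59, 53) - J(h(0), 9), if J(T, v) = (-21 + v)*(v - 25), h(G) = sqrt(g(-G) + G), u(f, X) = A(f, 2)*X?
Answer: 184301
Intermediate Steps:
A(y, C) = y**2
u(f, X) = X*f**2 (u(f, X) = f**2*X = X*f**2)
h(G) = sqrt(3 + G)
J(T, v) = (-25 + v)*(-21 + v) (J(T, v) = (-21 + v)*(-25 + v) = (-25 + v)*(-21 + v))
u(59, 53) - J(h(0), 9) = 53*59**2 - (525 + 9**2 - 46*9) = 53*3481 - (525 + 81 - 414) = 184493 - 1*192 = 184493 - 192 = 184301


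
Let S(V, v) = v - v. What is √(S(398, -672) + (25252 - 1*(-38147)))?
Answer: √63399 ≈ 251.79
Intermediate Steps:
S(V, v) = 0
√(S(398, -672) + (25252 - 1*(-38147))) = √(0 + (25252 - 1*(-38147))) = √(0 + (25252 + 38147)) = √(0 + 63399) = √63399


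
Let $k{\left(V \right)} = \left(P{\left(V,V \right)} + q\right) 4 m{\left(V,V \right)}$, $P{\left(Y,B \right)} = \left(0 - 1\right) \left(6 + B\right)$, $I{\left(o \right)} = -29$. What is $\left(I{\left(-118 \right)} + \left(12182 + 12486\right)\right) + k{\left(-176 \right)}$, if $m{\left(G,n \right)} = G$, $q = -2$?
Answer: $-93633$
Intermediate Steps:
$P{\left(Y,B \right)} = -6 - B$ ($P{\left(Y,B \right)} = - (6 + B) = -6 - B$)
$k{\left(V \right)} = V \left(-32 - 4 V\right)$ ($k{\left(V \right)} = \left(\left(-6 - V\right) - 2\right) 4 V = \left(-8 - V\right) 4 V = \left(-32 - 4 V\right) V = V \left(-32 - 4 V\right)$)
$\left(I{\left(-118 \right)} + \left(12182 + 12486\right)\right) + k{\left(-176 \right)} = \left(-29 + \left(12182 + 12486\right)\right) - - 704 \left(8 - 176\right) = \left(-29 + 24668\right) - \left(-704\right) \left(-168\right) = 24639 - 118272 = -93633$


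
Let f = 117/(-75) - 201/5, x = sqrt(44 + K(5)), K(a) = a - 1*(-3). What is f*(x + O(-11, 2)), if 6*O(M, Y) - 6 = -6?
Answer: -2088*sqrt(13)/25 ≈ -301.14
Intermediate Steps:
K(a) = 3 + a (K(a) = a + 3 = 3 + a)
O(M, Y) = 0 (O(M, Y) = 1 + (1/6)*(-6) = 1 - 1 = 0)
x = 2*sqrt(13) (x = sqrt(44 + (3 + 5)) = sqrt(44 + 8) = sqrt(52) = 2*sqrt(13) ≈ 7.2111)
f = -1044/25 (f = 117*(-1/75) - 201*1/5 = -39/25 - 201/5 = -1044/25 ≈ -41.760)
f*(x + O(-11, 2)) = -1044*(2*sqrt(13) + 0)/25 = -2088*sqrt(13)/25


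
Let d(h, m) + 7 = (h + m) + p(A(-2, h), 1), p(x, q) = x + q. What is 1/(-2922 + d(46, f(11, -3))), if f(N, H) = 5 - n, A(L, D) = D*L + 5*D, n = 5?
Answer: -1/2744 ≈ -0.00036443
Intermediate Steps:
A(L, D) = 5*D + D*L
f(N, H) = 0 (f(N, H) = 5 - 1*5 = 5 - 5 = 0)
p(x, q) = q + x
d(h, m) = -6 + m + 4*h (d(h, m) = -7 + ((h + m) + (1 + h*(5 - 2))) = -7 + ((h + m) + (1 + h*3)) = -7 + ((h + m) + (1 + 3*h)) = -7 + (1 + m + 4*h) = -6 + m + 4*h)
1/(-2922 + d(46, f(11, -3))) = 1/(-2922 + (-6 + 0 + 4*46)) = 1/(-2922 + (-6 + 0 + 184)) = 1/(-2922 + 178) = 1/(-2744) = -1/2744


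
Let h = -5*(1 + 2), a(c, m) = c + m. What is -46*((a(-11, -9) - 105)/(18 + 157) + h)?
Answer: 5060/7 ≈ 722.86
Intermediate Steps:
h = -15 (h = -5*3 = -15)
-46*((a(-11, -9) - 105)/(18 + 157) + h) = -46*(((-11 - 9) - 105)/(18 + 157) - 15) = -46*((-20 - 105)/175 - 15) = -46*(-125*1/175 - 15) = -46*(-5/7 - 15) = -46*(-110/7) = 5060/7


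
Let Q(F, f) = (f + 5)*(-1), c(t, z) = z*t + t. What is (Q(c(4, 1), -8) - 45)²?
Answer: 1764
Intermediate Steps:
c(t, z) = t + t*z (c(t, z) = t*z + t = t + t*z)
Q(F, f) = -5 - f (Q(F, f) = (5 + f)*(-1) = -5 - f)
(Q(c(4, 1), -8) - 45)² = ((-5 - 1*(-8)) - 45)² = ((-5 + 8) - 45)² = (3 - 45)² = (-42)² = 1764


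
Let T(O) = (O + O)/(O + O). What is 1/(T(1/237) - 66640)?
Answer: -1/66639 ≈ -1.5006e-5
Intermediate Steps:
T(O) = 1 (T(O) = (2*O)/((2*O)) = (2*O)*(1/(2*O)) = 1)
1/(T(1/237) - 66640) = 1/(1 - 66640) = 1/(-66639) = -1/66639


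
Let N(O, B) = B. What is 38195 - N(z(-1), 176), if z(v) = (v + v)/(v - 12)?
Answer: 38019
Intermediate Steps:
z(v) = 2*v/(-12 + v) (z(v) = (2*v)/(-12 + v) = 2*v/(-12 + v))
38195 - N(z(-1), 176) = 38195 - 1*176 = 38195 - 176 = 38019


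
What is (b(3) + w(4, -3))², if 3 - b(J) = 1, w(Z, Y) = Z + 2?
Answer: 64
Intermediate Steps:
w(Z, Y) = 2 + Z
b(J) = 2 (b(J) = 3 - 1*1 = 3 - 1 = 2)
(b(3) + w(4, -3))² = (2 + (2 + 4))² = (2 + 6)² = 8² = 64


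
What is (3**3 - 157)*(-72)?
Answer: 9360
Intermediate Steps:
(3**3 - 157)*(-72) = (27 - 157)*(-72) = -130*(-72) = 9360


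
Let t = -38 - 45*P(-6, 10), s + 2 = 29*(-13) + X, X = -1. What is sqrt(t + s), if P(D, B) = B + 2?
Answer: I*sqrt(958) ≈ 30.952*I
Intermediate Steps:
s = -380 (s = -2 + (29*(-13) - 1) = -2 + (-377 - 1) = -2 - 378 = -380)
P(D, B) = 2 + B
t = -578 (t = -38 - 45*(2 + 10) = -38 - 45*12 = -38 - 540 = -578)
sqrt(t + s) = sqrt(-578 - 380) = sqrt(-958) = I*sqrt(958)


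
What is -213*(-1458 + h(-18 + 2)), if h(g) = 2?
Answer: 310128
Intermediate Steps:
-213*(-1458 + h(-18 + 2)) = -213*(-1458 + 2) = -213*(-1456) = 310128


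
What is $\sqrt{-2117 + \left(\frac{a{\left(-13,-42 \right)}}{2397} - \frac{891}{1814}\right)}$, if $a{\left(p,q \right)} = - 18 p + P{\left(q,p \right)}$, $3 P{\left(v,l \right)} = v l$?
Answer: $\frac{i \sqrt{40031019165163062}}{4348158} \approx 46.014 i$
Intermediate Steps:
$P{\left(v,l \right)} = \frac{l v}{3}$ ($P{\left(v,l \right)} = \frac{v l}{3} = \frac{l v}{3}$)
$a{\left(p,q \right)} = - 18 p + \frac{p q}{3}$
$\sqrt{-2117 + \left(\frac{a{\left(-13,-42 \right)}}{2397} - \frac{891}{1814}\right)} = \sqrt{-2117 - \left(\frac{891}{1814} - \frac{\frac{1}{3} \left(-13\right) \left(-54 - 42\right)}{2397}\right)} = \sqrt{-2117 - \left(\frac{891}{1814} - \frac{1}{3} \left(-13\right) \left(-96\right) \frac{1}{2397}\right)} = \sqrt{-2117 + \left(416 \cdot \frac{1}{2397} - \frac{891}{1814}\right)} = \sqrt{-2117 + \left(\frac{416}{2397} - \frac{891}{1814}\right)} = \sqrt{-2117 - \frac{1381103}{4348158}} = \sqrt{- \frac{9206431589}{4348158}} = \frac{i \sqrt{40031019165163062}}{4348158}$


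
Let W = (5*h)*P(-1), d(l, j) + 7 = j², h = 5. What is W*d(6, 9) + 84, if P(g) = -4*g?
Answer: 7484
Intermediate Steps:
d(l, j) = -7 + j²
W = 100 (W = (5*5)*(-4*(-1)) = 25*4 = 100)
W*d(6, 9) + 84 = 100*(-7 + 9²) + 84 = 100*(-7 + 81) + 84 = 100*74 + 84 = 7400 + 84 = 7484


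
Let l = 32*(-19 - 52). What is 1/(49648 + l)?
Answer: 1/47376 ≈ 2.1108e-5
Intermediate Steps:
l = -2272 (l = 32*(-71) = -2272)
1/(49648 + l) = 1/(49648 - 2272) = 1/47376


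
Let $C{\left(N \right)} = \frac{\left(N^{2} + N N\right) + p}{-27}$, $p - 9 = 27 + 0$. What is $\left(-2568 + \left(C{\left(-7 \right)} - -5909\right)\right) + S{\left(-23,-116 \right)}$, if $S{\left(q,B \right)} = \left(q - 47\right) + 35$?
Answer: $\frac{89128}{27} \approx 3301.0$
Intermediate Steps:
$p = 36$ ($p = 9 + \left(27 + 0\right) = 9 + 27 = 36$)
$S{\left(q,B \right)} = -12 + q$ ($S{\left(q,B \right)} = \left(-47 + q\right) + 35 = -12 + q$)
$C{\left(N \right)} = - \frac{4}{3} - \frac{2 N^{2}}{27}$ ($C{\left(N \right)} = \frac{\left(N^{2} + N N\right) + 36}{-27} = \left(\left(N^{2} + N^{2}\right) + 36\right) \left(- \frac{1}{27}\right) = \left(2 N^{2} + 36\right) \left(- \frac{1}{27}\right) = \left(36 + 2 N^{2}\right) \left(- \frac{1}{27}\right) = - \frac{4}{3} - \frac{2 N^{2}}{27}$)
$\left(-2568 + \left(C{\left(-7 \right)} - -5909\right)\right) + S{\left(-23,-116 \right)} = \left(-2568 - \left(- \frac{17723}{3} + \frac{98}{27}\right)\right) - 35 = \left(-2568 + \left(\left(- \frac{4}{3} - \frac{98}{27}\right) + 5909\right)\right) - 35 = \left(-2568 + \left(- \frac{134}{27} + 5909\right)\right) - 35 = \left(-2568 + \frac{159409}{27}\right) - 35 = \frac{90073}{27} - 35 = \frac{89128}{27}$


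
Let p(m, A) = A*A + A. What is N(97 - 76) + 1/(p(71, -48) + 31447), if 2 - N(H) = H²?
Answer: -14795616/33703 ≈ -439.00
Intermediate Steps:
p(m, A) = A + A² (p(m, A) = A² + A = A + A²)
N(H) = 2 - H²
N(97 - 76) + 1/(p(71, -48) + 31447) = (2 - (97 - 76)²) + 1/(-48*(1 - 48) + 31447) = (2 - 1*21²) + 1/(-48*(-47) + 31447) = (2 - 1*441) + 1/(2256 + 31447) = (2 - 441) + 1/33703 = -439 + 1/33703 = -14795616/33703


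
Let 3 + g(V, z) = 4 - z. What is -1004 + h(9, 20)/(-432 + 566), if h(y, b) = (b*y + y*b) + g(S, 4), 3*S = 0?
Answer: -134179/134 ≈ -1001.3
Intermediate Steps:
S = 0 (S = (⅓)*0 = 0)
g(V, z) = 1 - z (g(V, z) = -3 + (4 - z) = 1 - z)
h(y, b) = -3 + 2*b*y (h(y, b) = (b*y + y*b) + (1 - 1*4) = (b*y + b*y) + (1 - 4) = 2*b*y - 3 = -3 + 2*b*y)
-1004 + h(9, 20)/(-432 + 566) = -1004 + (-3 + 2*20*9)/(-432 + 566) = -1004 + (-3 + 360)/134 = -1004 + (1/134)*357 = -1004 + 357/134 = -134179/134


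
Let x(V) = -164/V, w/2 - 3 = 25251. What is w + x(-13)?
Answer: 656768/13 ≈ 50521.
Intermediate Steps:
w = 50508 (w = 6 + 2*25251 = 6 + 50502 = 50508)
w + x(-13) = 50508 - 164/(-13) = 50508 - 164*(-1/13) = 50508 + 164/13 = 656768/13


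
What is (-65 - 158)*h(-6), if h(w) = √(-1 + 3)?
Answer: -223*√2 ≈ -315.37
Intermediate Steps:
h(w) = √2
(-65 - 158)*h(-6) = (-65 - 158)*√2 = -223*√2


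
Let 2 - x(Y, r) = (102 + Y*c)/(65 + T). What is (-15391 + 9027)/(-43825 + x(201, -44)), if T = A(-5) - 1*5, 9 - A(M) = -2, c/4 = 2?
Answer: 12212/84139 ≈ 0.14514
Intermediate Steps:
c = 8 (c = 4*2 = 8)
A(M) = 11 (A(M) = 9 - 1*(-2) = 9 + 2 = 11)
T = 6 (T = 11 - 1*5 = 11 - 5 = 6)
x(Y, r) = 40/71 - 8*Y/71 (x(Y, r) = 2 - (102 + Y*8)/(65 + 6) = 2 - (102 + 8*Y)/71 = 2 - (102/71 + 8*Y/71) = 2 + (-102/71 - 8*Y/71) = 40/71 - 8*Y/71)
(-15391 + 9027)/(-43825 + x(201, -44)) = (-15391 + 9027)/(-43825 + (40/71 - 8/71*201)) = -6364/(-43825 + (40/71 - 1608/71)) = -6364/(-43825 - 1568/71) = -6364/(-3113143/71) = -6364*(-71/3113143) = 12212/84139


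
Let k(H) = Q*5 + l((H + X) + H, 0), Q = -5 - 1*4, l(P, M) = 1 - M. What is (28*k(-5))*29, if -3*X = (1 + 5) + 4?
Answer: -35728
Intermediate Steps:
X = -10/3 (X = -((1 + 5) + 4)/3 = -(6 + 4)/3 = -⅓*10 = -10/3 ≈ -3.3333)
Q = -9 (Q = -5 - 4 = -9)
k(H) = -44 (k(H) = -9*5 + (1 - 1*0) = -45 + (1 + 0) = -45 + 1 = -44)
(28*k(-5))*29 = (28*(-44))*29 = -1232*29 = -35728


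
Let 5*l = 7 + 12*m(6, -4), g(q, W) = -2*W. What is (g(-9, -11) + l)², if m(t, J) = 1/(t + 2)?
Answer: 56169/100 ≈ 561.69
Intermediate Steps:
m(t, J) = 1/(2 + t)
l = 17/10 (l = (7 + 12/(2 + 6))/5 = (7 + 12/8)/5 = (7 + 12*(⅛))/5 = (7 + 3/2)/5 = (⅕)*(17/2) = 17/10 ≈ 1.7000)
(g(-9, -11) + l)² = (-2*(-11) + 17/10)² = (22 + 17/10)² = (237/10)² = 56169/100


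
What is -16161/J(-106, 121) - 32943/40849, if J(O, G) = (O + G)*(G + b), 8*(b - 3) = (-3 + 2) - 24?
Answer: -1919707909/197504915 ≈ -9.7198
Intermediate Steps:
b = -1/8 (b = 3 + ((-3 + 2) - 24)/8 = 3 + (-1 - 24)/8 = 3 + (1/8)*(-25) = 3 - 25/8 = -1/8 ≈ -0.12500)
J(O, G) = (-1/8 + G)*(G + O) (J(O, G) = (O + G)*(G - 1/8) = (G + O)*(-1/8 + G) = (-1/8 + G)*(G + O))
-16161/J(-106, 121) - 32943/40849 = -16161/(121**2 - 1/8*121 - 1/8*(-106) + 121*(-106)) - 32943/40849 = -16161/(14641 - 121/8 + 53/4 - 12826) - 32943*1/40849 = -16161/14505/8 - 32943/40849 = -16161*8/14505 - 32943/40849 = -43096/4835 - 32943/40849 = -1919707909/197504915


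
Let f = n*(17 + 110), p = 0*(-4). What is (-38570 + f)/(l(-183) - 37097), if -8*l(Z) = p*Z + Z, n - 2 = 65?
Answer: 240488/296593 ≈ 0.81083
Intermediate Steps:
n = 67 (n = 2 + 65 = 67)
p = 0
l(Z) = -Z/8 (l(Z) = -(0*Z + Z)/8 = -(0 + Z)/8 = -Z/8)
f = 8509 (f = 67*(17 + 110) = 67*127 = 8509)
(-38570 + f)/(l(-183) - 37097) = (-38570 + 8509)/(-1/8*(-183) - 37097) = -30061/(183/8 - 37097) = -30061/(-296593/8) = -30061*(-8/296593) = 240488/296593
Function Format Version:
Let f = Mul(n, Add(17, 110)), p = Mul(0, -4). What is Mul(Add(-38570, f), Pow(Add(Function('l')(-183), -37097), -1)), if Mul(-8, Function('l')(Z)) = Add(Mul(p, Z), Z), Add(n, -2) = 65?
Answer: Rational(240488, 296593) ≈ 0.81083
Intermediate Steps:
n = 67 (n = Add(2, 65) = 67)
p = 0
Function('l')(Z) = Mul(Rational(-1, 8), Z) (Function('l')(Z) = Mul(Rational(-1, 8), Add(Mul(0, Z), Z)) = Mul(Rational(-1, 8), Add(0, Z)) = Mul(Rational(-1, 8), Z))
f = 8509 (f = Mul(67, Add(17, 110)) = Mul(67, 127) = 8509)
Mul(Add(-38570, f), Pow(Add(Function('l')(-183), -37097), -1)) = Mul(Add(-38570, 8509), Pow(Add(Mul(Rational(-1, 8), -183), -37097), -1)) = Mul(-30061, Pow(Add(Rational(183, 8), -37097), -1)) = Mul(-30061, Pow(Rational(-296593, 8), -1)) = Mul(-30061, Rational(-8, 296593)) = Rational(240488, 296593)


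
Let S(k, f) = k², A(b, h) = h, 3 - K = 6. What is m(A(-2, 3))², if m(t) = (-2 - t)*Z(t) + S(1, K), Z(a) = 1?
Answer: 16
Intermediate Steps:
K = -3 (K = 3 - 1*6 = 3 - 6 = -3)
m(t) = -1 - t (m(t) = (-2 - t)*1 + 1² = (-2 - t) + 1 = -1 - t)
m(A(-2, 3))² = (-1 - 1*3)² = (-1 - 3)² = (-4)² = 16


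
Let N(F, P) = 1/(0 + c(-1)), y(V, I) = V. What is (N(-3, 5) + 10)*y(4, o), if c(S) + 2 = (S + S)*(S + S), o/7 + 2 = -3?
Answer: 42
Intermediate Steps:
o = -35 (o = -14 + 7*(-3) = -14 - 21 = -35)
c(S) = -2 + 4*S² (c(S) = -2 + (S + S)*(S + S) = -2 + (2*S)*(2*S) = -2 + 4*S²)
N(F, P) = ½ (N(F, P) = 1/(0 + (-2 + 4*(-1)²)) = 1/(0 + (-2 + 4*1)) = 1/(0 + (-2 + 4)) = 1/(0 + 2) = 1/2 = ½)
(N(-3, 5) + 10)*y(4, o) = (½ + 10)*4 = (21/2)*4 = 42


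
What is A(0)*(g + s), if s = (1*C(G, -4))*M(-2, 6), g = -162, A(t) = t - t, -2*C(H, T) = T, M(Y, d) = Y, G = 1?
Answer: 0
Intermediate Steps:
C(H, T) = -T/2
A(t) = 0
s = -4 (s = (1*(-½*(-4)))*(-2) = (1*2)*(-2) = 2*(-2) = -4)
A(0)*(g + s) = 0*(-162 - 4) = 0*(-166) = 0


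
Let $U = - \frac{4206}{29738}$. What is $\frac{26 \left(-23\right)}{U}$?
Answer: $\frac{8891662}{2103} \approx 4228.1$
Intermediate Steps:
$U = - \frac{2103}{14869}$ ($U = \left(-4206\right) \frac{1}{29738} = - \frac{2103}{14869} \approx -0.14144$)
$\frac{26 \left(-23\right)}{U} = \frac{26 \left(-23\right)}{- \frac{2103}{14869}} = \left(-598\right) \left(- \frac{14869}{2103}\right) = \frac{8891662}{2103}$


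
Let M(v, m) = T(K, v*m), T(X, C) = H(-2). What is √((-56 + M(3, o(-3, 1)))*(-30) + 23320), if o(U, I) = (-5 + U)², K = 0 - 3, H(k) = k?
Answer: 2*√6265 ≈ 158.30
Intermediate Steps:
K = -3
T(X, C) = -2
M(v, m) = -2
√((-56 + M(3, o(-3, 1)))*(-30) + 23320) = √((-56 - 2)*(-30) + 23320) = √(-58*(-30) + 23320) = √(1740 + 23320) = √25060 = 2*√6265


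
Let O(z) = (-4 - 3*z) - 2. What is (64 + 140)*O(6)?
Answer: -4896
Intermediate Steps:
O(z) = -6 - 3*z
(64 + 140)*O(6) = (64 + 140)*(-6 - 3*6) = 204*(-6 - 18) = 204*(-24) = -4896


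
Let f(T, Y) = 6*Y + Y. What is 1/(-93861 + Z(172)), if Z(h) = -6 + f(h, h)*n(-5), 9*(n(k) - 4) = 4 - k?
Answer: -1/87847 ≈ -1.1383e-5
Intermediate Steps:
n(k) = 40/9 - k/9 (n(k) = 4 + (4 - k)/9 = 4 + (4/9 - k/9) = 40/9 - k/9)
f(T, Y) = 7*Y
Z(h) = -6 + 35*h (Z(h) = -6 + (7*h)*(40/9 - ⅑*(-5)) = -6 + (7*h)*(40/9 + 5/9) = -6 + (7*h)*5 = -6 + 35*h)
1/(-93861 + Z(172)) = 1/(-93861 + (-6 + 35*172)) = 1/(-93861 + (-6 + 6020)) = 1/(-93861 + 6014) = 1/(-87847) = -1/87847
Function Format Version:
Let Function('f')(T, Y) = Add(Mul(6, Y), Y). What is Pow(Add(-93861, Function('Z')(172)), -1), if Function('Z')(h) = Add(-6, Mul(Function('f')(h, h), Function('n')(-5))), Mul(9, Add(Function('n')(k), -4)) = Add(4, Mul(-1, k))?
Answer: Rational(-1, 87847) ≈ -1.1383e-5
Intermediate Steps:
Function('n')(k) = Add(Rational(40, 9), Mul(Rational(-1, 9), k)) (Function('n')(k) = Add(4, Mul(Rational(1, 9), Add(4, Mul(-1, k)))) = Add(4, Add(Rational(4, 9), Mul(Rational(-1, 9), k))) = Add(Rational(40, 9), Mul(Rational(-1, 9), k)))
Function('f')(T, Y) = Mul(7, Y)
Function('Z')(h) = Add(-6, Mul(35, h)) (Function('Z')(h) = Add(-6, Mul(Mul(7, h), Add(Rational(40, 9), Mul(Rational(-1, 9), -5)))) = Add(-6, Mul(Mul(7, h), Add(Rational(40, 9), Rational(5, 9)))) = Add(-6, Mul(Mul(7, h), 5)) = Add(-6, Mul(35, h)))
Pow(Add(-93861, Function('Z')(172)), -1) = Pow(Add(-93861, Add(-6, Mul(35, 172))), -1) = Pow(Add(-93861, Add(-6, 6020)), -1) = Pow(Add(-93861, 6014), -1) = Pow(-87847, -1) = Rational(-1, 87847)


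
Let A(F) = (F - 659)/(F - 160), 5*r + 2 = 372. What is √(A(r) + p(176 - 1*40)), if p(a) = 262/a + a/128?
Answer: √83713389/2924 ≈ 3.1291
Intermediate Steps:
r = 74 (r = -⅖ + (⅕)*372 = -⅖ + 372/5 = 74)
A(F) = (-659 + F)/(-160 + F)
p(a) = 262/a + a/128 (p(a) = 262/a + a*(1/128) = 262/a + a/128)
√(A(r) + p(176 - 1*40)) = √((-659 + 74)/(-160 + 74) + (262/(176 - 1*40) + (176 - 1*40)/128)) = √(-585/(-86) + (262/(176 - 40) + (176 - 40)/128)) = √(-1/86*(-585) + (262/136 + (1/128)*136)) = √(585/86 + (262*(1/136) + 17/16)) = √(585/86 + (131/68 + 17/16)) = √(585/86 + 813/272) = √(114519/11696) = √83713389/2924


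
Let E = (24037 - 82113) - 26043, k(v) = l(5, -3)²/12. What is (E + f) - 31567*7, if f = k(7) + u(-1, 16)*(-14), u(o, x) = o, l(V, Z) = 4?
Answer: -915218/3 ≈ -3.0507e+5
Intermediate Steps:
k(v) = 4/3 (k(v) = 4²/12 = 16*(1/12) = 4/3)
E = -84119 (E = -58076 - 26043 = -84119)
f = 46/3 (f = 4/3 - 1*(-14) = 4/3 + 14 = 46/3 ≈ 15.333)
(E + f) - 31567*7 = (-84119 + 46/3) - 31567*7 = -252311/3 - 220969 = -915218/3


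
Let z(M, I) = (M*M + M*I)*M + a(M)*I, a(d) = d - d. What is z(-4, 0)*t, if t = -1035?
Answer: 66240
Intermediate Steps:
a(d) = 0
z(M, I) = M*(M² + I*M) (z(M, I) = (M*M + M*I)*M + 0*I = (M² + I*M)*M + 0 = M*(M² + I*M) + 0 = M*(M² + I*M))
z(-4, 0)*t = ((-4)²*(0 - 4))*(-1035) = (16*(-4))*(-1035) = -64*(-1035) = 66240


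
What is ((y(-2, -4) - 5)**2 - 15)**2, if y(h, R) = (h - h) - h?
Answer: 36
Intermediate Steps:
y(h, R) = -h (y(h, R) = 0 - h = -h)
((y(-2, -4) - 5)**2 - 15)**2 = ((-1*(-2) - 5)**2 - 15)**2 = ((2 - 5)**2 - 15)**2 = ((-3)**2 - 15)**2 = (9 - 15)**2 = (-6)**2 = 36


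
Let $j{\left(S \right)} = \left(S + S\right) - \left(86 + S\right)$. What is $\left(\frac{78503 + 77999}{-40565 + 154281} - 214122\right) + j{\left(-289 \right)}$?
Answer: $- \frac{12195792175}{56858} \approx -2.145 \cdot 10^{5}$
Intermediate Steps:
$j{\left(S \right)} = -86 + S$ ($j{\left(S \right)} = 2 S - \left(86 + S\right) = -86 + S$)
$\left(\frac{78503 + 77999}{-40565 + 154281} - 214122\right) + j{\left(-289 \right)} = \left(\frac{78503 + 77999}{-40565 + 154281} - 214122\right) - 375 = \left(\frac{156502}{113716} - 214122\right) - 375 = \left(156502 \cdot \frac{1}{113716} - 214122\right) - 375 = \left(\frac{78251}{56858} - 214122\right) - 375 = - \frac{12174470425}{56858} - 375 = - \frac{12195792175}{56858}$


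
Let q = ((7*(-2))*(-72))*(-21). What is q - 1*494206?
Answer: -515374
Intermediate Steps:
q = -21168 (q = -14*(-72)*(-21) = 1008*(-21) = -21168)
q - 1*494206 = -21168 - 1*494206 = -21168 - 494206 = -515374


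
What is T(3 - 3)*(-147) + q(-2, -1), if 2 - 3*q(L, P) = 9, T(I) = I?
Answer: -7/3 ≈ -2.3333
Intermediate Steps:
q(L, P) = -7/3 (q(L, P) = ⅔ - ⅓*9 = ⅔ - 3 = -7/3)
T(3 - 3)*(-147) + q(-2, -1) = (3 - 3)*(-147) - 7/3 = 0*(-147) - 7/3 = 0 - 7/3 = -7/3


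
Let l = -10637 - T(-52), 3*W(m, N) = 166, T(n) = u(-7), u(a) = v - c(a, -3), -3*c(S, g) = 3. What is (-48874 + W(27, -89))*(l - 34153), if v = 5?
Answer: 2186880992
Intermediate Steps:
c(S, g) = -1 (c(S, g) = -1/3*3 = -1)
u(a) = 6 (u(a) = 5 - 1*(-1) = 5 + 1 = 6)
T(n) = 6
W(m, N) = 166/3 (W(m, N) = (1/3)*166 = 166/3)
l = -10643 (l = -10637 - 1*6 = -10637 - 6 = -10643)
(-48874 + W(27, -89))*(l - 34153) = (-48874 + 166/3)*(-10643 - 34153) = -146456/3*(-44796) = 2186880992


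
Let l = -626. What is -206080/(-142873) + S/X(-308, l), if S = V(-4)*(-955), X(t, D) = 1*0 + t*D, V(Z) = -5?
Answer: 40416091215/27547057384 ≈ 1.4672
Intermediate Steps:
X(t, D) = D*t (X(t, D) = 0 + D*t = D*t)
S = 4775 (S = -5*(-955) = 4775)
-206080/(-142873) + S/X(-308, l) = -206080/(-142873) + 4775/((-626*(-308))) = -206080*(-1/142873) + 4775/192808 = 206080/142873 + 4775*(1/192808) = 206080/142873 + 4775/192808 = 40416091215/27547057384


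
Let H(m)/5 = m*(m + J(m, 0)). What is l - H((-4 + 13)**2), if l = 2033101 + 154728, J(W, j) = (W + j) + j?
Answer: 2122219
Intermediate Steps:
J(W, j) = W + 2*j
l = 2187829
H(m) = 10*m**2 (H(m) = 5*(m*(m + (m + 2*0))) = 5*(m*(m + (m + 0))) = 5*(m*(m + m)) = 5*(m*(2*m)) = 5*(2*m**2) = 10*m**2)
l - H((-4 + 13)**2) = 2187829 - 10*((-4 + 13)**2)**2 = 2187829 - 10*(9**2)**2 = 2187829 - 10*81**2 = 2187829 - 10*6561 = 2187829 - 1*65610 = 2187829 - 65610 = 2122219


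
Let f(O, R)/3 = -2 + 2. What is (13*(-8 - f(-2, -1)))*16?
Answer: -1664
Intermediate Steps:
f(O, R) = 0 (f(O, R) = 3*(-2 + 2) = 3*0 = 0)
(13*(-8 - f(-2, -1)))*16 = (13*(-8 - 1*0))*16 = (13*(-8 + 0))*16 = (13*(-8))*16 = -104*16 = -1664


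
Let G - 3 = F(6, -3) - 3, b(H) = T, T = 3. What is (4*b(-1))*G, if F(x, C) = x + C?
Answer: 36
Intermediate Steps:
b(H) = 3
F(x, C) = C + x
G = 3 (G = 3 + ((-3 + 6) - 3) = 3 + (3 - 3) = 3 + 0 = 3)
(4*b(-1))*G = (4*3)*3 = 12*3 = 36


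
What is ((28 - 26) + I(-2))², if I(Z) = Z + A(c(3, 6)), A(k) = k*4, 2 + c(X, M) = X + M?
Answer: 784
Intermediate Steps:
c(X, M) = -2 + M + X (c(X, M) = -2 + (X + M) = -2 + (M + X) = -2 + M + X)
A(k) = 4*k
I(Z) = 28 + Z (I(Z) = Z + 4*(-2 + 6 + 3) = Z + 4*7 = Z + 28 = 28 + Z)
((28 - 26) + I(-2))² = ((28 - 26) + (28 - 2))² = (2 + 26)² = 28² = 784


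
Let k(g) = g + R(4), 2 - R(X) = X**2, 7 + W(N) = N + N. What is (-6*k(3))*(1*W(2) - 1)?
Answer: -264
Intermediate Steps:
W(N) = -7 + 2*N (W(N) = -7 + (N + N) = -7 + 2*N)
R(X) = 2 - X**2
k(g) = -14 + g (k(g) = g + (2 - 1*4**2) = g + (2 - 1*16) = g + (2 - 16) = g - 14 = -14 + g)
(-6*k(3))*(1*W(2) - 1) = (-6*(-14 + 3))*(1*(-7 + 2*2) - 1) = (-6*(-11))*(1*(-7 + 4) - 1) = 66*(1*(-3) - 1) = 66*(-3 - 1) = 66*(-4) = -264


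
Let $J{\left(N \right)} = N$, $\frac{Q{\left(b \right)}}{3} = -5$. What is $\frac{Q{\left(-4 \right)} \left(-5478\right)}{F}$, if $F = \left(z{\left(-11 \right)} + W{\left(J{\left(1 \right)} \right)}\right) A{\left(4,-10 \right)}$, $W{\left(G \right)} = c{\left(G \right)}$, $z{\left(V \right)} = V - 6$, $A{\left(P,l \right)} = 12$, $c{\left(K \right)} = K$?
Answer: $- \frac{13695}{32} \approx -427.97$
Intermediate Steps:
$Q{\left(b \right)} = -15$ ($Q{\left(b \right)} = 3 \left(-5\right) = -15$)
$z{\left(V \right)} = -6 + V$ ($z{\left(V \right)} = V - 6 = -6 + V$)
$W{\left(G \right)} = G$
$F = -192$ ($F = \left(\left(-6 - 11\right) + 1\right) 12 = \left(-17 + 1\right) 12 = \left(-16\right) 12 = -192$)
$\frac{Q{\left(-4 \right)} \left(-5478\right)}{F} = \frac{\left(-15\right) \left(-5478\right)}{-192} = 82170 \left(- \frac{1}{192}\right) = - \frac{13695}{32}$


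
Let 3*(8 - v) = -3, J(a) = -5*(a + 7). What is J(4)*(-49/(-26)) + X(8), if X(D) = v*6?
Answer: -1291/26 ≈ -49.654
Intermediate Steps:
J(a) = -35 - 5*a (J(a) = -5*(7 + a) = -35 - 5*a)
v = 9 (v = 8 - ⅓*(-3) = 8 + 1 = 9)
X(D) = 54 (X(D) = 9*6 = 54)
J(4)*(-49/(-26)) + X(8) = (-35 - 5*4)*(-49/(-26)) + 54 = (-35 - 20)*(-49*(-1/26)) + 54 = -55*49/26 + 54 = -2695/26 + 54 = -1291/26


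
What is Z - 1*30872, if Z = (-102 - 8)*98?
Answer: -41652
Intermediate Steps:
Z = -10780 (Z = -110*98 = -10780)
Z - 1*30872 = -10780 - 1*30872 = -10780 - 30872 = -41652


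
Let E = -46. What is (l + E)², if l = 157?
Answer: 12321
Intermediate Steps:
(l + E)² = (157 - 46)² = 111² = 12321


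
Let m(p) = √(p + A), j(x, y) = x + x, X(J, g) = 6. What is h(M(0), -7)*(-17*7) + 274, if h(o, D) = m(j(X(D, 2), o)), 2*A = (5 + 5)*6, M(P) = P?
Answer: 274 - 119*√42 ≈ -497.21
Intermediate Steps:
A = 30 (A = ((5 + 5)*6)/2 = (10*6)/2 = (½)*60 = 30)
j(x, y) = 2*x
m(p) = √(30 + p) (m(p) = √(p + 30) = √(30 + p))
h(o, D) = √42 (h(o, D) = √(30 + 2*6) = √(30 + 12) = √42)
h(M(0), -7)*(-17*7) + 274 = √42*(-17*7) + 274 = √42*(-119) + 274 = -119*√42 + 274 = 274 - 119*√42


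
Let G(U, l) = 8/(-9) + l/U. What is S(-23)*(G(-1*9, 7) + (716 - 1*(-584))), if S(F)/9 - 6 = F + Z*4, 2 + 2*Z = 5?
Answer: -128535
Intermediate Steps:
Z = 3/2 (Z = -1 + (1/2)*5 = -1 + 5/2 = 3/2 ≈ 1.5000)
G(U, l) = -8/9 + l/U (G(U, l) = 8*(-1/9) + l/U = -8/9 + l/U)
S(F) = 108 + 9*F (S(F) = 54 + 9*(F + (3/2)*4) = 54 + 9*(F + 6) = 54 + 9*(6 + F) = 54 + (54 + 9*F) = 108 + 9*F)
S(-23)*(G(-1*9, 7) + (716 - 1*(-584))) = (108 + 9*(-23))*((-8/9 + 7/((-1*9))) + (716 - 1*(-584))) = (108 - 207)*((-8/9 + 7/(-9)) + (716 + 584)) = -99*((-8/9 + 7*(-1/9)) + 1300) = -99*((-8/9 - 7/9) + 1300) = -99*(-5/3 + 1300) = -99*3895/3 = -128535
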